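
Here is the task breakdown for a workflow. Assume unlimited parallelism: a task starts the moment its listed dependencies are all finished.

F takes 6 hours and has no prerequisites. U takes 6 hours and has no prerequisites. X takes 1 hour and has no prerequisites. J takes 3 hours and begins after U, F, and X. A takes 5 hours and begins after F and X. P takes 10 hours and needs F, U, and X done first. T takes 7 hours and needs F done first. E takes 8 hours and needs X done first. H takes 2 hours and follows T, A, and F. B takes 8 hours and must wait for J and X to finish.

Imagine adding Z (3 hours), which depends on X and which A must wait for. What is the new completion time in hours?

17

Originally the project takes 17 hours.
With Z inserted, A now waits for max(F, X, Z).
New critical path: F→J→B = 6+3+8 = 17 ⇒ 17 hours.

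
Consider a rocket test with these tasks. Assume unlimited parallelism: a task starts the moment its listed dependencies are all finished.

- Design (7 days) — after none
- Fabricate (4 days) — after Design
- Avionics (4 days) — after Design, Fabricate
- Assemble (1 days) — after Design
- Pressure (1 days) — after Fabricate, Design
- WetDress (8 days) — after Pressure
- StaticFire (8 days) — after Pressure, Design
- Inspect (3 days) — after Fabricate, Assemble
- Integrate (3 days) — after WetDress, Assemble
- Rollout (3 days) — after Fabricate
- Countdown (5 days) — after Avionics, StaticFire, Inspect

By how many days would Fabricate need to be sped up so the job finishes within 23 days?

Current finish: 25 days; target: 23.
Fabricate is on every critical path, so each day cut from Fabricate cuts the finish by one (this holds down to a finish of 22).
Need 25 − 23 = 2 days off Fabricate → Fabricate becomes 2 days, finish becomes 23.

2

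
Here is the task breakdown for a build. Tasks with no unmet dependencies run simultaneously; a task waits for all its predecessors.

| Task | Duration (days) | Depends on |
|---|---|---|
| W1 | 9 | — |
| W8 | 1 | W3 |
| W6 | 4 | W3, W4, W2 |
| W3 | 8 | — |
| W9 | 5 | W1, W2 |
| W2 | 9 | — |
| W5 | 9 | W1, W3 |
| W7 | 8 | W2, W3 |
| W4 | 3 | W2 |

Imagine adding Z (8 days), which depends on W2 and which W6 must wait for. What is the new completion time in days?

Originally the build takes 18 days.
With Z inserted, W6 now waits for max(W3, W4, W2, Z).
New critical path: W2→Z→W6 = 9+8+4 = 21 ⇒ 21 days.

21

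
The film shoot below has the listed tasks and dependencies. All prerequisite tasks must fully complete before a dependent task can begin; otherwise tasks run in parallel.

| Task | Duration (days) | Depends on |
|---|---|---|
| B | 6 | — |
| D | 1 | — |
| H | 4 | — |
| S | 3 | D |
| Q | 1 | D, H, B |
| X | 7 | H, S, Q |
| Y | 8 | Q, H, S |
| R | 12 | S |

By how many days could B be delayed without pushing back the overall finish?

1

Critical path: D→S→R = 1+3+12 = 16, so the finish is 16 days.
Longest path through B: 15 days (earliest finish 6, latest finish 7).
Slack of B = 1 − 0 = 1 day.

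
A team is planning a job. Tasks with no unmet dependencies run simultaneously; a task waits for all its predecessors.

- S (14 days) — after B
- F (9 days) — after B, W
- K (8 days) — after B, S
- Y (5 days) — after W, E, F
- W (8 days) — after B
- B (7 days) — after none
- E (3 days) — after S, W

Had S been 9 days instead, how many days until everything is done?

Baseline: B→S→E→Y = 7+14+3+5 = 29 → 29 days.
S lies on that path, so at 9 days the path becomes 24 days.
Now B→W→F→Y = 7+8+9+5 = 29 is longest, so the finish becomes 29 days.

29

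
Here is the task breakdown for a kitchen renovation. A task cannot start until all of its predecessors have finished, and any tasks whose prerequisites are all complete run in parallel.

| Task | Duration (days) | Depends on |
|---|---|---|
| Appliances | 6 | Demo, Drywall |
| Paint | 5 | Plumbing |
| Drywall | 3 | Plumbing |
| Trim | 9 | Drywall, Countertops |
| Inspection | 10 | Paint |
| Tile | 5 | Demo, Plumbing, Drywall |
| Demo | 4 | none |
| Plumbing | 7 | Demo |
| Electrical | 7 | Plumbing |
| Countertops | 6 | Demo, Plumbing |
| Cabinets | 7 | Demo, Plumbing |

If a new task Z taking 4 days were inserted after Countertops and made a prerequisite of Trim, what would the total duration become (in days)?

30

Originally the plan takes 26 days.
With Z inserted, Trim now waits for max(Drywall, Countertops, Z).
New critical path: Demo→Plumbing→Countertops→Z→Trim = 4+7+6+4+9 = 30 ⇒ 30 days.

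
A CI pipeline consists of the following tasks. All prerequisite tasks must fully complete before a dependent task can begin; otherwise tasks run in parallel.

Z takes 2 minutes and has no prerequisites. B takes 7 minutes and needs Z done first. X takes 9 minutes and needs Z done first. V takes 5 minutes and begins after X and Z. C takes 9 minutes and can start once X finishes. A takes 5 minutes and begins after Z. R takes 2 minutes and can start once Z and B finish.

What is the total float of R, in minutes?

The longest chain is Z→X→C = 2+9+9 = 20; overall finish 20 minutes.
The longest chain containing R totals 11 minutes.
Slack of R = 18 − 9 = 9 minutes.

9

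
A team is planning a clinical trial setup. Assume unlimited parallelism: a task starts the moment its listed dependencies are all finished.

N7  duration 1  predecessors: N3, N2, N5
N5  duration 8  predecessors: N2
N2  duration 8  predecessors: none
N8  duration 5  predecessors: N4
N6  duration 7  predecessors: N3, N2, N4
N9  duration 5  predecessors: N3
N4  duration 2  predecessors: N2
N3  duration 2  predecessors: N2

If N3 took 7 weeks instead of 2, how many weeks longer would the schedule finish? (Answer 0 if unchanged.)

Baseline: N2→N3→N6 = 8+2+7 = 17 → 17 weeks.
N3 lies on that path, so at 7 weeks the path becomes 22 weeks.
That remains the longest chain; total 22 weeks.
Change in finish: 22 − 17 = +5 weeks.

5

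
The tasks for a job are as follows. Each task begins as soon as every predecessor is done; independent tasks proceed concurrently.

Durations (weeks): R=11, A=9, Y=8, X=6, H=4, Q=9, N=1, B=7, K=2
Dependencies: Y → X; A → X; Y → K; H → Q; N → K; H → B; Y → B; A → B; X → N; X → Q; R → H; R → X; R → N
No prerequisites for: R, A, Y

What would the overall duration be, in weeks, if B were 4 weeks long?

As given, the longest chain is R→X→Q = 11+6+9 = 26, so the finish is 26 weeks.
B has 4 weeks of float (longest path through it is 22).
No other chain overtakes it, so the finish is 26 weeks.

26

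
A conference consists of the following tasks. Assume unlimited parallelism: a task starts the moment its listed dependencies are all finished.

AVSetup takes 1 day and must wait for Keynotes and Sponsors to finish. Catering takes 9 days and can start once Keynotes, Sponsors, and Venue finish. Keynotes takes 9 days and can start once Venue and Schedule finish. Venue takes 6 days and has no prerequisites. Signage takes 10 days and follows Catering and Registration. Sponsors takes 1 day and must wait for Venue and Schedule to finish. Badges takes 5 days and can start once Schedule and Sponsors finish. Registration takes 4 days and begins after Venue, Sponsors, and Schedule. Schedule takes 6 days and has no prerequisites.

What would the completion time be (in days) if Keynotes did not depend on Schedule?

Before: longest chain Venue→Keynotes→Catering→Signage = 6+9+9+10 = 34, finish 34.
Dropping Schedule→Keynotes doesn't change Keynotes's earliest start (6); another predecessor still binds.
The longest chain is now Venue→Keynotes→Catering→Signage = 6+9+9+10 = 34, so the job takes 34 days.

34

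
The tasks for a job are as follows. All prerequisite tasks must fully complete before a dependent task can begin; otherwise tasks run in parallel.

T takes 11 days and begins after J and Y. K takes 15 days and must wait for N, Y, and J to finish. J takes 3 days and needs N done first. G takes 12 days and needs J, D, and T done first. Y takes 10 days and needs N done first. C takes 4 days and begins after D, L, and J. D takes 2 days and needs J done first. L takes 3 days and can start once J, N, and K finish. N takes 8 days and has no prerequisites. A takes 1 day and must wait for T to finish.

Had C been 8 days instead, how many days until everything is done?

44

Critical path before the change: N→Y→T→G = 8+10+11+12 = 41 giving 41 days.
The longest path through C is only 40 days, so C has float 1.
New critical path: N→Y→K→L→C = 8+10+15+3+8 = 44 ⇒ 44 days.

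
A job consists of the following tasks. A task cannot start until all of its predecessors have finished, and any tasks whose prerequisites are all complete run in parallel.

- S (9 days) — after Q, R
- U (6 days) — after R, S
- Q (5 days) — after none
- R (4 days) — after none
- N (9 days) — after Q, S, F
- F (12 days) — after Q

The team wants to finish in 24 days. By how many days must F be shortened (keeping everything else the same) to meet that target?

Current finish: 26 days; target: 24.
F is on every critical path, so each day cut from F cuts the finish by one (this holds down to a finish of 23).
Need 26 − 24 = 2 days off F → F becomes 10 days, finish becomes 24.

2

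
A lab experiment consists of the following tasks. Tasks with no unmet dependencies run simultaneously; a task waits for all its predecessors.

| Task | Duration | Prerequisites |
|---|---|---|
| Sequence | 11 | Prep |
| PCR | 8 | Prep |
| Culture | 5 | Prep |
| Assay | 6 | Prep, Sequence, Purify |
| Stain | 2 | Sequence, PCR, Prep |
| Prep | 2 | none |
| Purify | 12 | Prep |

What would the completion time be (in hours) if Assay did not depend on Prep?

20

With the dependency in place, Prep→Purify→Assay = 2+12+6 = 20 sets the finish at 20 hours.
Dropping Prep→Assay doesn't change Assay's earliest start (14); another predecessor still binds.
The longest chain is now Prep→Purify→Assay = 2+12+6 = 20, so the project takes 20 hours.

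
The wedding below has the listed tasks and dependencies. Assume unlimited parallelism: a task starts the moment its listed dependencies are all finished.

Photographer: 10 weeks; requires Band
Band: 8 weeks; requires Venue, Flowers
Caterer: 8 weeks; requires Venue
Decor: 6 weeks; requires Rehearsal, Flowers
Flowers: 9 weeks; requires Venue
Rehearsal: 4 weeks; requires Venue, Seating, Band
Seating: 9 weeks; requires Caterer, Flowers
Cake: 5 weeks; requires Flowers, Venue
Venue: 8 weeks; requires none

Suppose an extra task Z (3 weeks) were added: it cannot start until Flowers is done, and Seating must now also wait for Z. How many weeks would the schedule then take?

Originally the schedule takes 36 weeks.
With Z inserted, Seating now waits for max(Caterer, Flowers, Z).
New critical path: Venue→Flowers→Z→Seating→Rehearsal→Decor = 8+9+3+9+4+6 = 39 ⇒ 39 weeks.

39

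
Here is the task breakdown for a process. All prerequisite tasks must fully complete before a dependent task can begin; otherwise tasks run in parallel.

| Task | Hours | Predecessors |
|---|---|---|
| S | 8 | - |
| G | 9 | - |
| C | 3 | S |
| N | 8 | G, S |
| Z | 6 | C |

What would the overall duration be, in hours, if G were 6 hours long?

As given, the longest chain is G→N = 9+8 = 17, so the finish is 17 hours.
G is on the critical path; changing it to 6 makes that path 14 hours.
New critical path: S→C→Z = 8+3+6 = 17 ⇒ 17 hours.

17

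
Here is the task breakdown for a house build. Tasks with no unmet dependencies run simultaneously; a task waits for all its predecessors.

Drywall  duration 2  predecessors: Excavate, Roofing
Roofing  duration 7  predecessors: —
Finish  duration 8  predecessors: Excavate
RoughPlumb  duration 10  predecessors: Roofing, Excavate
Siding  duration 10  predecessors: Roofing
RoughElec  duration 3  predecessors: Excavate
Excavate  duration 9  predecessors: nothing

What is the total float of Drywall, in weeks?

Critical path: Excavate→RoughPlumb = 9+10 = 19, so the finish is 19 weeks.
Longest path through Drywall: 11 weeks (earliest finish 11, latest finish 19).
Float = 19 − 11 = 8.

8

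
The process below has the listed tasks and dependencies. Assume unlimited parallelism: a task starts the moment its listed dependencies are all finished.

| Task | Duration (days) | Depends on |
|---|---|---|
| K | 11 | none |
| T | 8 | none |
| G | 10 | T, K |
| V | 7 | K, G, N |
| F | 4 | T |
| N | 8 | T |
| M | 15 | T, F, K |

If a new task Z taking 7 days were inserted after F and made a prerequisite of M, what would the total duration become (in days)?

34

Originally the plan takes 28 days.
With Z inserted, M now waits for max(T, F, K, Z).
New critical path: T→F→Z→M = 8+4+7+15 = 34 ⇒ 34 days.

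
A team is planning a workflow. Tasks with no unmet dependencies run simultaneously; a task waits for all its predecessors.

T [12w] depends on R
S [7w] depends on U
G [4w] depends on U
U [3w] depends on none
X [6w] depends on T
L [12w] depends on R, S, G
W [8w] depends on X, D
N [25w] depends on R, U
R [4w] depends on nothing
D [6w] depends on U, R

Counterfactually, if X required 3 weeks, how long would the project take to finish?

Baseline: R→T→X→W = 4+12+6+8 = 30 → 30 weeks.
Since X is critical, the -3 change carries straight to that chain (now 27 weeks).
The binding chain switches to R→N = 4+25 = 29; finish 29 weeks.

29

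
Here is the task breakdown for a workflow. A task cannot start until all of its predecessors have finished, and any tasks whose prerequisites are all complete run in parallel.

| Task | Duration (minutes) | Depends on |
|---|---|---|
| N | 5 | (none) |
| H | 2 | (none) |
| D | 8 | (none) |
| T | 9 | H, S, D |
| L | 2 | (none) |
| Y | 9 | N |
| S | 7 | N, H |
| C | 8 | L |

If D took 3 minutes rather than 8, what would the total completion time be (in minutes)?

As given, the longest chain is N→S→T = 5+7+9 = 21, so the finish is 21 minutes.
D is off the critical path — its longest chain is 17 minutes, giving 4 of slack.
That remains the longest chain; total 21 minutes.

21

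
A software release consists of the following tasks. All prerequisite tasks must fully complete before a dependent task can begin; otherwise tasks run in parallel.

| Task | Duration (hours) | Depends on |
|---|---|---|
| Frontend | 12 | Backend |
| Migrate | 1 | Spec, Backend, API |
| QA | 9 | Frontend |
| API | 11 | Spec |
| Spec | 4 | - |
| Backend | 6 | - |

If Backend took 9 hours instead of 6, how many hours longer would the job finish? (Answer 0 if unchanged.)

3

Actual critical path: Backend→Frontend→QA = 6+12+9 = 27 ⇒ 27 hours.
Backend is on the critical path; changing it to 9 makes that path 30 hours.
The critical path is still Backend→Frontend→QA; finish is now 30 hours.
Change in finish: 30 − 27 = +3 hours.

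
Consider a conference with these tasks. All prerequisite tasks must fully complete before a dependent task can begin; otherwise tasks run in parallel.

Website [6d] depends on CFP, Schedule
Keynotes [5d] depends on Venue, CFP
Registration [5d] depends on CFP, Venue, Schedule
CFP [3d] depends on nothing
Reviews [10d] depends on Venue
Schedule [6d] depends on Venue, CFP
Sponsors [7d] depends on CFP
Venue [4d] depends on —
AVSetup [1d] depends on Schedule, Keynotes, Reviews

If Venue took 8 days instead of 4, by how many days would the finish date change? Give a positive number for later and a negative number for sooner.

Critical path before the change: Venue→Schedule→Website = 4+6+6 = 16 giving 16 days.
Since Venue is critical, the +4 change carries straight to that chain (now 20 days).
That remains the longest chain; total 20 days.
Change in finish: 20 − 16 = +4 days.

4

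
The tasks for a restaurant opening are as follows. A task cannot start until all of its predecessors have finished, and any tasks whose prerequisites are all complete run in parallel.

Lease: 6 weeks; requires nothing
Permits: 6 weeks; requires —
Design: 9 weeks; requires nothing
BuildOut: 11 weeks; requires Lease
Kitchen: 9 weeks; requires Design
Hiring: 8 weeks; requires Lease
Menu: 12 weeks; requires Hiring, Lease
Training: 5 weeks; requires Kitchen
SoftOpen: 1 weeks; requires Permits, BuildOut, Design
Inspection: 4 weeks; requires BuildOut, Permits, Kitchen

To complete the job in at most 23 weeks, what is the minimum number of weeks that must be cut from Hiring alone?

3

Current finish: 26 weeks; target: 23.
Hiring is on every critical path, so each week cut from Hiring cuts the finish by one (this holds down to a finish of 23).
Need 26 − 23 = 3 weeks off Hiring → Hiring becomes 5 weeks, finish becomes 23.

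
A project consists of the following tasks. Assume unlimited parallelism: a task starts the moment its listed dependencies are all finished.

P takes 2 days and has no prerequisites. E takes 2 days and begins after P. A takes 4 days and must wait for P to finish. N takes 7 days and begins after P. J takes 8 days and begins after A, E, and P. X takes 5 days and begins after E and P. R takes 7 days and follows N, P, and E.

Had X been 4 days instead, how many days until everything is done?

Actual critical path: P→N→R = 2+7+7 = 16 ⇒ 16 days.
X has 7 days of float (longest path through it is 9).
That remains the longest chain; total 16 days.

16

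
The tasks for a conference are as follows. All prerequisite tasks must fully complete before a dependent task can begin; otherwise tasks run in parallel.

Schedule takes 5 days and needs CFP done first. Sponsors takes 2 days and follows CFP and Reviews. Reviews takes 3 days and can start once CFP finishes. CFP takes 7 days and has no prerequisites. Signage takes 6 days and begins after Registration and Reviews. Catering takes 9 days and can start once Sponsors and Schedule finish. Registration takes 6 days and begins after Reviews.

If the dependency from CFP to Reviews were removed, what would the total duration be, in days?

Original critical path: CFP→Reviews→Registration→Signage = 7+3+6+6 = 22 ⇒ 22 days.
Without CFP→Reviews, Reviews's earliest start moves from 7 to 0.
The longest chain is now CFP→Schedule→Catering = 7+5+9 = 21, so the project takes 21 days.

21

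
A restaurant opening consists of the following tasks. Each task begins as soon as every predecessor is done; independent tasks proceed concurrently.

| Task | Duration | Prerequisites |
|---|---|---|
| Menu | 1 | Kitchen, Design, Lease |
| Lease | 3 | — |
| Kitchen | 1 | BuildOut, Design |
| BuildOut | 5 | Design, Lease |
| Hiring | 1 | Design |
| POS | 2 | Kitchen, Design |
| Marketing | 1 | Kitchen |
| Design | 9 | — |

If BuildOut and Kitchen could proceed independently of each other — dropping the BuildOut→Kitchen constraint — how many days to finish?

Before: longest chain Design→BuildOut→Kitchen→POS = 9+5+1+2 = 17, finish 17.
Without BuildOut→Kitchen, Kitchen's earliest start moves from 14 to 9.
The longest chain is now Design→BuildOut = 9+5 = 14, so the schedule takes 14 days.

14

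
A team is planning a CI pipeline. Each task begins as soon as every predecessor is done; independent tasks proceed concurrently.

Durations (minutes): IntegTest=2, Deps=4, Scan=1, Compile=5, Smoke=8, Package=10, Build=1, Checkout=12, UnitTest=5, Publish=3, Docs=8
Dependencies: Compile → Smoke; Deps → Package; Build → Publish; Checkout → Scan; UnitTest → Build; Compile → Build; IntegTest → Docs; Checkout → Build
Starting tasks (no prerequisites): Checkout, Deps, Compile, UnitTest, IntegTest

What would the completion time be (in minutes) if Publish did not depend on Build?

14

With the dependency in place, Checkout→Build→Publish = 12+1+3 = 16 sets the finish at 16 minutes.
Without Build→Publish, Publish's earliest start moves from 13 to 0.
New critical path: Deps→Package = 4+10 = 14 ⇒ 14 minutes.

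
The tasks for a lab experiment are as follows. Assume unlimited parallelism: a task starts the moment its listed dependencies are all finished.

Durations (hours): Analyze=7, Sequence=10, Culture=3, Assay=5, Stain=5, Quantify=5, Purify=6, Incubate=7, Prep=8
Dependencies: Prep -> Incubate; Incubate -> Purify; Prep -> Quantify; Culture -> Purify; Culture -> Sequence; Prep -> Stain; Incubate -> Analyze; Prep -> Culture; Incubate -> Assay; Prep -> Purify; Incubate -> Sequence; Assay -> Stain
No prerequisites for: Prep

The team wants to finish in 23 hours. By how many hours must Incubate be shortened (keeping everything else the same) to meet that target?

2

Current finish: 25 hours; target: 23.
Incubate is on every critical path, so each hour cut from Incubate cuts the finish by one (this holds down to a finish of 21).
Need 25 − 23 = 2 hours off Incubate → Incubate becomes 5 hours, finish becomes 23.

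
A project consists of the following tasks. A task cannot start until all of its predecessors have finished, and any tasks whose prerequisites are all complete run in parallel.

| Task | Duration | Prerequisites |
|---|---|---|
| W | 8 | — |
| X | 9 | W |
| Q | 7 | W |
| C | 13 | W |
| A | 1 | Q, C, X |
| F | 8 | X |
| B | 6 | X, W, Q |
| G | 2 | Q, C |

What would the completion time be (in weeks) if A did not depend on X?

25

Original critical path: W→X→F = 8+9+8 = 25 ⇒ 25 weeks.
Dropping X→A doesn't change A's earliest start (21); another predecessor still binds.
The longest chain is now W→X→F = 8+9+8 = 25, so the project takes 25 weeks.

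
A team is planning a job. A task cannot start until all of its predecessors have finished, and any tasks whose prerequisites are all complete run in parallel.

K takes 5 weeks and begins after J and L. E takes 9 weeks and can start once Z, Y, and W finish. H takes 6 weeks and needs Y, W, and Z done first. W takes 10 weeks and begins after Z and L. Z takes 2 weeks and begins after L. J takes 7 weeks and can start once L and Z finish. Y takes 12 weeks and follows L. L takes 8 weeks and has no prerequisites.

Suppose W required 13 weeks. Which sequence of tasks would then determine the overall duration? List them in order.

The binding path is L→Z→W→E = 8+2+10+9 = 29; finish at 29 weeks.
W lies on that path, so at 13 weeks the path becomes 32 weeks.
That remains the longest chain; total 32 weeks.

L, Z, W, E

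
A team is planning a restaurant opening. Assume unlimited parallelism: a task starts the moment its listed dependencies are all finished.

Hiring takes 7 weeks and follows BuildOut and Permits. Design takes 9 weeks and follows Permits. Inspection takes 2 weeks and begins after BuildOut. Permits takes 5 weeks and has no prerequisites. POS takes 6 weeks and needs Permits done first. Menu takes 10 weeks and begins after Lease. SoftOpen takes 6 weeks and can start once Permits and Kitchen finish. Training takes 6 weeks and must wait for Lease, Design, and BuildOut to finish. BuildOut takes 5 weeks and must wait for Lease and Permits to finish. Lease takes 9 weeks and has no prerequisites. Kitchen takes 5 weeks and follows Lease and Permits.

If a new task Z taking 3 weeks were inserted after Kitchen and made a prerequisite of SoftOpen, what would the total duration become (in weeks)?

23

Originally the job takes 21 weeks.
With Z inserted, SoftOpen now waits for max(Permits, Kitchen, Z).
New critical path: Lease→Kitchen→Z→SoftOpen = 9+5+3+6 = 23 ⇒ 23 weeks.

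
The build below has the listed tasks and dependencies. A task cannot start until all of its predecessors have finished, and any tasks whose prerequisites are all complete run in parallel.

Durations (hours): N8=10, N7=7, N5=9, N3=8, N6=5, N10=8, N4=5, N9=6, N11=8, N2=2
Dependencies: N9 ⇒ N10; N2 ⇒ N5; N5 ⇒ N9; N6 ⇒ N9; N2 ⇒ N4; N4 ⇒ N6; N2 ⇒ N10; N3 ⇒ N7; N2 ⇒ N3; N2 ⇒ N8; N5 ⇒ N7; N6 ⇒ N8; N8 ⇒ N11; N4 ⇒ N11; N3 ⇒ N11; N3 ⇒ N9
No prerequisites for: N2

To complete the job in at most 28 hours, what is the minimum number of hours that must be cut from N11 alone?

2

Current finish: 30 hours; target: 28.
N11 is on every critical path, so each hour cut from N11 cuts the finish by one (this holds down to a finish of 26).
Need 30 − 28 = 2 hours off N11 → N11 becomes 6 hours, finish becomes 28.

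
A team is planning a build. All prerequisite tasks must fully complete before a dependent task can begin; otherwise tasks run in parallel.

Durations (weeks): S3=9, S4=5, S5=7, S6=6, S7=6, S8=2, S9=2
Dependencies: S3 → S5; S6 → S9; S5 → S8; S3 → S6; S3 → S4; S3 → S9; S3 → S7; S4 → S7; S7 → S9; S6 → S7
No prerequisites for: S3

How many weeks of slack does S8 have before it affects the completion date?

5

The longest chain is S3→S6→S7→S9 = 9+6+6+2 = 23; overall finish 23 weeks.
The longest chain containing S8 totals 18 weeks.
So S8 can slip 23 − 18 = 5 weeks.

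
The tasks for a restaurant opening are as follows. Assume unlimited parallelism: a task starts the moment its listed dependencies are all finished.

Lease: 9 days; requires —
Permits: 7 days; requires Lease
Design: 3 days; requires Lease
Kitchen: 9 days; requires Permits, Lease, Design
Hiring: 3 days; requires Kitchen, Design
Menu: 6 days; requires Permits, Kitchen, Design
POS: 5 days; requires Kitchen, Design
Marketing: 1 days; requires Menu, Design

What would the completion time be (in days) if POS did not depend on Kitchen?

Original critical path: Lease→Permits→Kitchen→Menu→Marketing = 9+7+9+6+1 = 32 ⇒ 32 days.
Without Kitchen→POS, POS's earliest start moves from 25 to 12.
After: Lease→Permits→Kitchen→Menu→Marketing = 9+7+9+6+1 = 32 → 32 days.

32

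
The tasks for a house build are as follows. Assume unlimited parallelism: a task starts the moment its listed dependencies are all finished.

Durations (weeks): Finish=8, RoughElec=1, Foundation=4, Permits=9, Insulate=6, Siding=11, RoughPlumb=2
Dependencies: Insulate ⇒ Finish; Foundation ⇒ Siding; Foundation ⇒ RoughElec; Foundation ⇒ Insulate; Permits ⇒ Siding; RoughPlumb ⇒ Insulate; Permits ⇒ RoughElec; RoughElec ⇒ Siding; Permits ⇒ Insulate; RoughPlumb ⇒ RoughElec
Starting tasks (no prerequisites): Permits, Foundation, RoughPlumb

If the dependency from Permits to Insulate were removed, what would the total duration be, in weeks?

21

Before: longest chain Permits→Insulate→Finish = 9+6+8 = 23, finish 23.
Without Permits→Insulate, Insulate's earliest start moves from 9 to 4.
After: Permits→RoughElec→Siding = 9+1+11 = 21 → 21 weeks.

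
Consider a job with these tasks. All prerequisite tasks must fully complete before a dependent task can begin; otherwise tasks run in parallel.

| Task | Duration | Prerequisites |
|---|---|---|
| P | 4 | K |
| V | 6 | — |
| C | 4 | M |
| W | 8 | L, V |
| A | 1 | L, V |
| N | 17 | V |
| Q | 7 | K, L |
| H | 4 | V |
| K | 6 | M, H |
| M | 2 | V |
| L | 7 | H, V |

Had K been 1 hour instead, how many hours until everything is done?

25

The binding path is V→H→L→W = 6+4+7+8 = 25; finish at 25 hours.
The longest path through K is only 23 hours, so K has float 2.
The critical path is still V→H→L→W; finish is now 25 hours.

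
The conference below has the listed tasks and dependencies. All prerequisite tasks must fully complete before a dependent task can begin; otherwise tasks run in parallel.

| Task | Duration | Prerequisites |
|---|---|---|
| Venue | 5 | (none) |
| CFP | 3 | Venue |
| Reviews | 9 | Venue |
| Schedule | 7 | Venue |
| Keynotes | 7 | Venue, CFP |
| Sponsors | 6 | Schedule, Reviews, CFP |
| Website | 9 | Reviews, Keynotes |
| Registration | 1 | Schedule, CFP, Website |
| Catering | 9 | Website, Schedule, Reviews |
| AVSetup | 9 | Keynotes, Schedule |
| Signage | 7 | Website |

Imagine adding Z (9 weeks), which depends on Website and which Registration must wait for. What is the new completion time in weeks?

34

Originally the project takes 33 weeks.
With Z inserted, Registration now waits for max(Schedule, CFP, Website, Z).
New critical path: Venue→CFP→Keynotes→Website→Z→Registration = 5+3+7+9+9+1 = 34 ⇒ 34 weeks.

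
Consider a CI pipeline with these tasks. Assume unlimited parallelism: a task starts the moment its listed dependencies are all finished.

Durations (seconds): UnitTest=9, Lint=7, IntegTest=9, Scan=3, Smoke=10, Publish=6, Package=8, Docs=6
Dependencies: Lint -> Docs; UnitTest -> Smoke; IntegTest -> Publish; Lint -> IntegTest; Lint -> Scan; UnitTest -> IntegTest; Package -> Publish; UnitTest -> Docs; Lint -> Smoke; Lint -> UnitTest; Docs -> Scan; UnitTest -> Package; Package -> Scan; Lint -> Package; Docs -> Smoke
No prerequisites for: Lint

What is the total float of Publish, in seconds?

1

The longest chain is Lint→UnitTest→Docs→Smoke = 7+9+6+10 = 32; overall finish 32 seconds.
Publish finishes as early as 31 and must finish by 32.
Slack of Publish = 26 − 25 = 1 second.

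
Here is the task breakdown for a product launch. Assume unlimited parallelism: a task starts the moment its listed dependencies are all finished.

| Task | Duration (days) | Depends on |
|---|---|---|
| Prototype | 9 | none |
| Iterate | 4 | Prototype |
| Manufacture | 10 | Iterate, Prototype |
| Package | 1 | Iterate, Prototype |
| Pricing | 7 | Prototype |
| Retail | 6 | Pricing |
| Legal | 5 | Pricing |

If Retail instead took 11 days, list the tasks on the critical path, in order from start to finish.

Critical path before the change: Prototype→Iterate→Manufacture = 9+4+10 = 23 giving 23 days.
The longest path through Retail is only 22 days, so Retail has float 1.
New critical path: Prototype→Pricing→Retail = 9+7+11 = 27 ⇒ 27 days.

Prototype, Pricing, Retail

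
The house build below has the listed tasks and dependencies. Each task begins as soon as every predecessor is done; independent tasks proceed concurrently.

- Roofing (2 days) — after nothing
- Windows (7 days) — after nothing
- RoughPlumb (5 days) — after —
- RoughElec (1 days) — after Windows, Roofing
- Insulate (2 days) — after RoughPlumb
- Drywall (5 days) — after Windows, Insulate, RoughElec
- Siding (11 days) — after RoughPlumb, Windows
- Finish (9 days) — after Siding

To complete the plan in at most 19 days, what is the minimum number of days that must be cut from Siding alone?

8

Current finish: 27 days; target: 19.
Siding is on every critical path, so each day cut from Siding cuts the finish by one (this holds down to a finish of 17).
Need 27 − 19 = 8 days off Siding → Siding becomes 3 days, finish becomes 19.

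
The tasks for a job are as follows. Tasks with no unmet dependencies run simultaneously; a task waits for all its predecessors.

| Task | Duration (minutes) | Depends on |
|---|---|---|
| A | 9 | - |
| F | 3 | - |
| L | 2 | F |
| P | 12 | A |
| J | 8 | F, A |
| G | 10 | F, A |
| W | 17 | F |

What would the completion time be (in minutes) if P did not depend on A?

20

Before: longest chain A→P = 9+12 = 21, finish 21.
Without A→P, P's earliest start moves from 9 to 0.
New critical path: F→W = 3+17 = 20 ⇒ 20 minutes.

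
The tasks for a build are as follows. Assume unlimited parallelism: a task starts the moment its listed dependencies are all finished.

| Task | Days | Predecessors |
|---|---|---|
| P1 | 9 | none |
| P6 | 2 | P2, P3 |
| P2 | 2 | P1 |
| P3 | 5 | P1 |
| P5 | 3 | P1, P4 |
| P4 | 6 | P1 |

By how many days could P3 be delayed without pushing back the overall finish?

Critical path: P1→P4→P5 = 9+6+3 = 18, so the finish is 18 days.
Longest path through P3: 16 days (earliest finish 14, latest finish 16).
So P3 can slip 16 − 14 = 2 days.

2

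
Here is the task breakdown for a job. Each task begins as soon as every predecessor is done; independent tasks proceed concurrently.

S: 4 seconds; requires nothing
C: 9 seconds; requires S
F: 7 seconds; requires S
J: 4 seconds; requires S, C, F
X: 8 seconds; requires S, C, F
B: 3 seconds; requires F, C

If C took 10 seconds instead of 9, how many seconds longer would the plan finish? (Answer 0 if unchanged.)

1

Actual critical path: S→C→X = 4+9+8 = 21 ⇒ 21 seconds.
C lies on that path, so at 10 seconds the path becomes 22 seconds.
That remains the longest chain; total 22 seconds.
Change in finish: 22 − 21 = +1 seconds.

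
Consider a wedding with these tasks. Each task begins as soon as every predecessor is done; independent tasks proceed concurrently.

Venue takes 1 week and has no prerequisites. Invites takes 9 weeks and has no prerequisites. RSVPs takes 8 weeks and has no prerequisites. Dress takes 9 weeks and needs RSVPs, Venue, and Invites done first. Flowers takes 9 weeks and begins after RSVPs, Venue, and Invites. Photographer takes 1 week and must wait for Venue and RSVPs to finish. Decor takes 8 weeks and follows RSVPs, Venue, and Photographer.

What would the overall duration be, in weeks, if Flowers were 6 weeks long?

18

As given, the longest chain is Invites→Flowers = 9+9 = 18, so the finish is 18 weeks.
Flowers is on the critical path; changing it to 6 makes that path 15 weeks.
The binding chain switches to Invites→Dress = 9+9 = 18; finish 18 weeks.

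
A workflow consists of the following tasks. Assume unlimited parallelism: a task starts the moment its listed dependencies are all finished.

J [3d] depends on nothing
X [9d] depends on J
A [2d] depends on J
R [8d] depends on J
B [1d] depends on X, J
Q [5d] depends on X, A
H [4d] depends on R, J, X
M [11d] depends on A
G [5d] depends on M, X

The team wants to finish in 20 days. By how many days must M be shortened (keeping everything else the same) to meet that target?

Current finish: 21 days; target: 20.
M is on every critical path, so each day cut from M cuts the finish by one (this holds down to a finish of 17).
Need 21 − 20 = 1 day off M → M becomes 10 days, finish becomes 20.

1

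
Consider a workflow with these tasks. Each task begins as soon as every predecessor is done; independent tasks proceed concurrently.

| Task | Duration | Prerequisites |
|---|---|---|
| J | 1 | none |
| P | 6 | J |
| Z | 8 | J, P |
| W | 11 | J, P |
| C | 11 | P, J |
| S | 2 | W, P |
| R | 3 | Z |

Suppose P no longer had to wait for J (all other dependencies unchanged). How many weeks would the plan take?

19

With the dependency in place, J→P→W→S = 1+6+11+2 = 20 sets the finish at 20 weeks.
Without J→P, P's earliest start moves from 1 to 0.
The longest chain is now P→W→S = 6+11+2 = 19, so the plan takes 19 weeks.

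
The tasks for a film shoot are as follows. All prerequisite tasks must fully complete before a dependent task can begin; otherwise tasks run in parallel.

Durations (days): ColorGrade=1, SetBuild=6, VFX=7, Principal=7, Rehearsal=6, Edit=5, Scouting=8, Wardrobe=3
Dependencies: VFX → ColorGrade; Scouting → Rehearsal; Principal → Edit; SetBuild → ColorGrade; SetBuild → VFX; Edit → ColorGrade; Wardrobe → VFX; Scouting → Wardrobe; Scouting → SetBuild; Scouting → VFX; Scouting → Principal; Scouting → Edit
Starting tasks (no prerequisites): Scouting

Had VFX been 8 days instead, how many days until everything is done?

23

As given, the longest chain is Scouting→SetBuild→VFX→ColorGrade = 8+6+7+1 = 22, so the finish is 22 days.
VFX is on the critical path; changing it to 8 makes that path 23 days.
No other chain overtakes it, so the finish is 23 days.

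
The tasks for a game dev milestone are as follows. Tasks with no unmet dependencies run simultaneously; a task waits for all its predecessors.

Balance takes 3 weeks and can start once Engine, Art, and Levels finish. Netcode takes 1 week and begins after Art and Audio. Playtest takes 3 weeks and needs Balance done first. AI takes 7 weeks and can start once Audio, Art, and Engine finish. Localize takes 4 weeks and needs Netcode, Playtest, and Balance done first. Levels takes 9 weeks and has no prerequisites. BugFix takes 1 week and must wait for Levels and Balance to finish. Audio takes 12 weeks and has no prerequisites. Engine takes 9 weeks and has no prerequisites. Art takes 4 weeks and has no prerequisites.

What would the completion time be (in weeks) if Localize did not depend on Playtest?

With the dependency in place, Engine→Balance→Playtest→Localize = 9+3+3+4 = 19 sets the finish at 19 weeks.
Without Playtest→Localize, Localize's earliest start moves from 15 to 13.
After: Audio→AI = 12+7 = 19 → 19 weeks.

19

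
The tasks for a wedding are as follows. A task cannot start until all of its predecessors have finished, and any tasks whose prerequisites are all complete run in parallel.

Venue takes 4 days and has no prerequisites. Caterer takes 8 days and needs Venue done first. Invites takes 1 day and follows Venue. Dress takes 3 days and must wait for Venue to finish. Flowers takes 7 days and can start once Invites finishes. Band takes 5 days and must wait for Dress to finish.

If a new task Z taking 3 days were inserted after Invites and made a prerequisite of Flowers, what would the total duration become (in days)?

Originally the wedding takes 12 days.
With Z inserted, Flowers now waits for max(Invites, Z).
New critical path: Venue→Invites→Z→Flowers = 4+1+3+7 = 15 ⇒ 15 days.

15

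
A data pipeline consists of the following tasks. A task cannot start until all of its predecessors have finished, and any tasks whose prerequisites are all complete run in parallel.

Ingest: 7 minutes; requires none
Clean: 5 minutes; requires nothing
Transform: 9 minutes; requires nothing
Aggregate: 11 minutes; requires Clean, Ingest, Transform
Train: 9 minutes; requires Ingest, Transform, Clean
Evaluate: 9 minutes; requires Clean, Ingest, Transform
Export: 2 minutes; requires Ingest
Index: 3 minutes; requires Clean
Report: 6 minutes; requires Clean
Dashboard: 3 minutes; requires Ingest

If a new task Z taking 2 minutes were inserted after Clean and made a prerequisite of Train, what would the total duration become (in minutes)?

Originally the data pipeline takes 20 minutes.
With Z inserted, Train now waits for max(Ingest, Transform, Clean, Z).
New critical path: Transform→Aggregate = 9+11 = 20 ⇒ 20 minutes.

20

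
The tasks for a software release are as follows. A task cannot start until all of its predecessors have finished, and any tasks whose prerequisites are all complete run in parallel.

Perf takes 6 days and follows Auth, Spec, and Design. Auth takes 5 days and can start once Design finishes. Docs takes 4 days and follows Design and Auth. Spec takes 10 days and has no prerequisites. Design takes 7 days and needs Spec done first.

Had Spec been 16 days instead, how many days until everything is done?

Baseline: Spec→Design→Auth→Perf = 10+7+5+6 = 28 → 28 days.
Since Spec is critical, the +6 change carries straight to that chain (now 34 days).
That remains the longest chain; total 34 days.

34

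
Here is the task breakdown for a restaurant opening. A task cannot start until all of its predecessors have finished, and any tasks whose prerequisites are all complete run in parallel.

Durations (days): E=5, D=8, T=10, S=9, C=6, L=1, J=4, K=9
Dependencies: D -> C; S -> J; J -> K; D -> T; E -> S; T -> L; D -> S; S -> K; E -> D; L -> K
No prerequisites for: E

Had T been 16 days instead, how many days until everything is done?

39

Actual critical path: E→D→S→J→K = 5+8+9+4+9 = 35 ⇒ 35 days.
T is off the critical path — its longest chain is 33 days, giving 2 of slack.
Now E→D→T→L→K = 5+8+16+1+9 = 39 is longest, so the finish becomes 39 days.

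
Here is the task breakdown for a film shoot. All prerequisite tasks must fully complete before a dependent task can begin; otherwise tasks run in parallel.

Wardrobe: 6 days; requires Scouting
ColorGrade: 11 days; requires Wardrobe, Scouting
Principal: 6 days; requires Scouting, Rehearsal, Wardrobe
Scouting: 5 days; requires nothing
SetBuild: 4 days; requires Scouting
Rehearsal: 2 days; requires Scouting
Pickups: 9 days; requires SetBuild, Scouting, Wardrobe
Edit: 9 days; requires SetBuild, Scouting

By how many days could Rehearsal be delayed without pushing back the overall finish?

Critical path: Scouting→Wardrobe→ColorGrade = 5+6+11 = 22, so the finish is 22 days.
Rehearsal finishes as early as 7 and must finish by 16.
Slack of Rehearsal = 14 − 5 = 9 days.

9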